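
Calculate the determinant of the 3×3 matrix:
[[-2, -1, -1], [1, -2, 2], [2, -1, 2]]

Expansion along first row:
det = -2·det([[-2,2],[-1,2]]) - -1·det([[1,2],[2,2]]) + -1·det([[1,-2],[2,-1]])
    = -2·(-2·2 - 2·-1) - -1·(1·2 - 2·2) + -1·(1·-1 - -2·2)
    = -2·-2 - -1·-2 + -1·3
    = 4 + -2 + -3 = -1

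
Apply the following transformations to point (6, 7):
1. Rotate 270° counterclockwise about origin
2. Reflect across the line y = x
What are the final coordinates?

Step 1: Rotate 270° → (7, -6)
Step 2: Reflect across line y = x → (-6, 7)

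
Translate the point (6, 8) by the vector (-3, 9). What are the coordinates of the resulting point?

Translation by (-3, 9) (homogeneous matrix [[1, 0, -3], [0, 1, 9], [0, 0, 1]]):
x' = 6 + -3 = 3
y' = 8 + 9 = 17
Result: (3, 17)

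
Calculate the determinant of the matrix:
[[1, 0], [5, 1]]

For a 2×2 matrix [[a, b], [c, d]], det = ad - bc
det = (1)(1) - (0)(5) = 1 - 0 = 1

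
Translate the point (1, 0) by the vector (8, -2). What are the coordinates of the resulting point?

Translation by (8, -2) (homogeneous matrix [[1, 0, 8], [0, 1, -2], [0, 0, 1]]):
x' = 1 + 8 = 9
y' = 0 + -2 = -2
Result: (9, -2)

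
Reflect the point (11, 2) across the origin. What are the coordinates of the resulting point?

Reflection across origin: (11, 2) → (-11, -2)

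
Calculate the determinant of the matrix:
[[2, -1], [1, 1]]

For a 2×2 matrix [[a, b], [c, d]], det = ad - bc
det = (2)(1) - (-1)(1) = 2 - -1 = 3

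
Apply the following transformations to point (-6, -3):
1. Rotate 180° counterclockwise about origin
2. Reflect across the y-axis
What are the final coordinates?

Step 1: Rotate 180° → (6, 3)
Step 2: Reflect across y-axis → (-6, 3)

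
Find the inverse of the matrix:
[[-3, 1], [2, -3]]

For [[a,b],[c,d]], inverse = (1/det)·[[d,-b],[-c,a]]
det = (-3)(-3) - (1)(2) = 9 - 2 = 7
Inverse = (1/7)·[[-3, -1], [-2, -3]]
= [[-3/7, -1/7], [-2/7, -3/7]]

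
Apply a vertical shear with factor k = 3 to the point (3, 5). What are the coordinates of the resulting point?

Shear matrix for vertical shear with factor k = 3:
[[1, 0], [3, 1]]
Result: (3, 5) → (3, 14)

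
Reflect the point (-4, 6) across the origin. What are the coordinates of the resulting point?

Reflection across origin: (-4, 6) → (4, -6)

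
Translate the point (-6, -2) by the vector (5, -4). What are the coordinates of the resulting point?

Translation by (5, -4) (homogeneous matrix [[1, 0, 5], [0, 1, -4], [0, 0, 1]]):
x' = -6 + 5 = -1
y' = -2 + -4 = -6
Result: (-1, -6)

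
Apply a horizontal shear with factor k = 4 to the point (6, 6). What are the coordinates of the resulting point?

Shear matrix for horizontal shear with factor k = 4:
[[1, 4], [0, 1]]
Result: (6, 6) → (30, 6)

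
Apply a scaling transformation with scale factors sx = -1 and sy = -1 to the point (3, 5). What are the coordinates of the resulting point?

Scaling matrix:
[[-1, 0], [0, -1]]
Result: (3 × -1, 5 × -1) = (-3, -5)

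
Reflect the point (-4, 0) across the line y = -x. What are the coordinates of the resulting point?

Reflection across line y = -x: (-4, 0) → (0, 4)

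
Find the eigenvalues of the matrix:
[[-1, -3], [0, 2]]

Characteristic equation: det(A - λI) = 0
λ² - (trace)λ + (det) = 0
trace = -1 + 2 = 1, det = (-1)(2) - (-3)(0) = -2
λ² - (1)λ + (-2) = 0
λ = (1 ± √((1)² - 4·(-2))) / 2 = (1 ± √9) / 2
Solving: λ = -1, 2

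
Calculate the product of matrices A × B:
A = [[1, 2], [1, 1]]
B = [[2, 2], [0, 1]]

Matrix multiplication:
C[0][0] = 1×2 + 2×0 = 2
C[0][1] = 1×2 + 2×1 = 4
C[1][0] = 1×2 + 1×0 = 2
C[1][1] = 1×2 + 1×1 = 3
Result: [[2, 4], [2, 3]]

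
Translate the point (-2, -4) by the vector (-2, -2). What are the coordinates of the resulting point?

Translation by (-2, -2) (homogeneous matrix [[1, 0, -2], [0, 1, -2], [0, 0, 1]]):
x' = -2 + -2 = -4
y' = -4 + -2 = -6
Result: (-4, -6)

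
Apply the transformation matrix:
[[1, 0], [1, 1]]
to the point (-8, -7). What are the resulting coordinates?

Matrix multiplication:
[[1, 0], [1, 1]] × [-8, -7]ᵀ
= [(1)(-8) + (0)(-7), (1)(-8) + (1)(-7)]ᵀ
= [-8, -15]ᵀ
Result: (-8, -15)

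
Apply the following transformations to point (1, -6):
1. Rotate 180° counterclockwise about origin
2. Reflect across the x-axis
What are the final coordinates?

Step 1: Rotate 180° → (-1, 6)
Step 2: Reflect across x-axis → (-1, -6)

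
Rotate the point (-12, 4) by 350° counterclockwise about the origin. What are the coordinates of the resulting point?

Rotation matrix for 350°: [[cos 350°, -sin 350°], [sin 350°, cos 350°]] ≈ [[0.984808, 0.173648], [-0.173648, 0.984808]]
[[0.984808, 0.173648], [-0.173648, 0.984808]] × [-12, 4]ᵀ ≈ [-11.1231, 6.0230]ᵀ
Result: (-11.1231, 6.0230)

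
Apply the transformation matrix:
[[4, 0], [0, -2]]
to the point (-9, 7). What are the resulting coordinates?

Matrix multiplication:
[[4, 0], [0, -2]] × [-9, 7]ᵀ
= [(4)(-9) + (0)(7), (0)(-9) + (-2)(7)]ᵀ
= [-36, -14]ᵀ
Result: (-36, -14)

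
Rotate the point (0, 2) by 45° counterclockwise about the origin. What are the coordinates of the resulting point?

Rotation matrix for 45°: [[cos 45°, -sin 45°], [sin 45°, cos 45°]] ≈ [[0.707107, -0.707107], [0.707107, 0.707107]]
[[0.707107, -0.707107], [0.707107, 0.707107]] × [0, 2]ᵀ ≈ [-1.4142, 1.4142]ᵀ
Result: (-1.4142, 1.4142)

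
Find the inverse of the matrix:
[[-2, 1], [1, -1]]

For [[a,b],[c,d]], inverse = (1/det)·[[d,-b],[-c,a]]
det = (-2)(-1) - (1)(1) = 2 - 1 = 1
Inverse = [[-1, -1], [-1, -2]]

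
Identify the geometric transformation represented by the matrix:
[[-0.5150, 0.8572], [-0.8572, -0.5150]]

This matrix represents: rotation by 239° counterclockwise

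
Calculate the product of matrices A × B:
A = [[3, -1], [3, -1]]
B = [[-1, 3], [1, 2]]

Matrix multiplication:
C[0][0] = 3×-1 + -1×1 = -4
C[0][1] = 3×3 + -1×2 = 7
C[1][0] = 3×-1 + -1×1 = -4
C[1][1] = 3×3 + -1×2 = 7
Result: [[-4, 7], [-4, 7]]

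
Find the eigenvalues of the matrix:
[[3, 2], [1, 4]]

Characteristic equation: det(A - λI) = 0
λ² - (trace)λ + (det) = 0
trace = 3 + 4 = 7, det = (3)(4) - (2)(1) = 10
λ² - (7)λ + (10) = 0
λ = (7 ± √((7)² - 4·(10))) / 2 = (7 ± √9) / 2
Solving: λ = 2, 5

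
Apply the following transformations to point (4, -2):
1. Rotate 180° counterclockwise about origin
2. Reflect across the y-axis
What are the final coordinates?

Step 1: Rotate 180° → (-4, 2)
Step 2: Reflect across y-axis → (4, 2)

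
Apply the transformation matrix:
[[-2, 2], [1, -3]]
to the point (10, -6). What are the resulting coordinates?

Matrix multiplication:
[[-2, 2], [1, -3]] × [10, -6]ᵀ
= [(-2)(10) + (2)(-6), (1)(10) + (-3)(-6)]ᵀ
= [-32, 28]ᵀ
Result: (-32, 28)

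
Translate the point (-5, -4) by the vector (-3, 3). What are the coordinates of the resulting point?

Translation by (-3, 3) (homogeneous matrix [[1, 0, -3], [0, 1, 3], [0, 0, 1]]):
x' = -5 + -3 = -8
y' = -4 + 3 = -1
Result: (-8, -1)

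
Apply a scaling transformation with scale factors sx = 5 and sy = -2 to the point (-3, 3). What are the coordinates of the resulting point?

Scaling matrix:
[[5, 0], [0, -2]]
Result: (-3 × 5, 3 × -2) = (-15, -6)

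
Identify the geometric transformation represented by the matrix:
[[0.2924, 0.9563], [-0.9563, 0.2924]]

This matrix represents: rotation by 287° counterclockwise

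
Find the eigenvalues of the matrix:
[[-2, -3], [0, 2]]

Characteristic equation: det(A - λI) = 0
λ² - (trace)λ + (det) = 0
trace = -2 + 2 = 0, det = (-2)(2) - (-3)(0) = -4
λ² - (0)λ + (-4) = 0
λ = (0 ± √((0)² - 4·(-4))) / 2 = (0 ± √16) / 2
Solving: λ = -2, 2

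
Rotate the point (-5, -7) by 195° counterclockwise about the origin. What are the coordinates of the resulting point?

Rotation matrix for 195°: [[cos 195°, -sin 195°], [sin 195°, cos 195°]] ≈ [[-0.965926, 0.258819], [-0.258819, -0.965926]]
[[-0.965926, 0.258819], [-0.258819, -0.965926]] × [-5, -7]ᵀ ≈ [3.0179, 8.0556]ᵀ
Result: (3.0179, 8.0556)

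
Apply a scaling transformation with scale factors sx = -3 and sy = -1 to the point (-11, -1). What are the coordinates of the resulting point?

Scaling matrix:
[[-3, 0], [0, -1]]
Result: (-11 × -3, -1 × -1) = (33, 1)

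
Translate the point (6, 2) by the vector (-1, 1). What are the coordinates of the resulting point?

Translation by (-1, 1) (homogeneous matrix [[1, 0, -1], [0, 1, 1], [0, 0, 1]]):
x' = 6 + -1 = 5
y' = 2 + 1 = 3
Result: (5, 3)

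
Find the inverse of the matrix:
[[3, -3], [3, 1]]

For [[a,b],[c,d]], inverse = (1/det)·[[d,-b],[-c,a]]
det = (3)(1) - (-3)(3) = 3 - -9 = 12
Inverse = (1/12)·[[1, 3], [-3, 3]]
= [[1/12, 1/4], [-1/4, 1/4]]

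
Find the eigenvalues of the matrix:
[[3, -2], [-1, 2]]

Characteristic equation: det(A - λI) = 0
λ² - (trace)λ + (det) = 0
trace = 3 + 2 = 5, det = (3)(2) - (-2)(-1) = 4
λ² - (5)λ + (4) = 0
λ = (5 ± √((5)² - 4·(4))) / 2 = (5 ± √9) / 2
Solving: λ = 1, 4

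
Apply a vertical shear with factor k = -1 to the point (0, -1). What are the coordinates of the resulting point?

Shear matrix for vertical shear with factor k = -1:
[[1, 0], [-1, 1]]
Result: (0, -1) → (0, -1)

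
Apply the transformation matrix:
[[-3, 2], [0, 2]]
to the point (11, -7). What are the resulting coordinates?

Matrix multiplication:
[[-3, 2], [0, 2]] × [11, -7]ᵀ
= [(-3)(11) + (2)(-7), (0)(11) + (2)(-7)]ᵀ
= [-47, -14]ᵀ
Result: (-47, -14)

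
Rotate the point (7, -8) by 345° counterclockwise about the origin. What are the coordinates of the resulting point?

Rotation matrix for 345°: [[cos 345°, -sin 345°], [sin 345°, cos 345°]] ≈ [[0.965926, 0.258819], [-0.258819, 0.965926]]
[[0.965926, 0.258819], [-0.258819, 0.965926]] × [7, -8]ᵀ ≈ [4.6909, -9.5391]ᵀ
Result: (4.6909, -9.5391)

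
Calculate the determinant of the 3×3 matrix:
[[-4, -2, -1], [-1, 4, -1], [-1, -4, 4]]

Expansion along first row:
det = -4·det([[4,-1],[-4,4]]) - -2·det([[-1,-1],[-1,4]]) + -1·det([[-1,4],[-1,-4]])
    = -4·(4·4 - -1·-4) - -2·(-1·4 - -1·-1) + -1·(-1·-4 - 4·-1)
    = -4·12 - -2·-5 + -1·8
    = -48 + -10 + -8 = -66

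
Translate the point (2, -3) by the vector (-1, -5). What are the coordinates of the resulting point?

Translation by (-1, -5) (homogeneous matrix [[1, 0, -1], [0, 1, -5], [0, 0, 1]]):
x' = 2 + -1 = 1
y' = -3 + -5 = -8
Result: (1, -8)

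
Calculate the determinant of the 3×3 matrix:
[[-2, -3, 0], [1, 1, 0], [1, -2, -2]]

Expansion along first row:
det = -2·det([[1,0],[-2,-2]]) - -3·det([[1,0],[1,-2]]) + 0·det([[1,1],[1,-2]])
    = -2·(1·-2 - 0·-2) - -3·(1·-2 - 0·1) + 0·(1·-2 - 1·1)
    = -2·-2 - -3·-2 + 0·-3
    = 4 + -6 + 0 = -2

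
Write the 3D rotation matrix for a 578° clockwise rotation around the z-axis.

Rotation matrix for clockwise 578° around z-axis:
A clockwise rotation by 578° is a counterclockwise rotation by -578°.
cos(-578°) = -0.7880, sin(-578°) = 0.6157
Result: [[-0.7880, -0.6157, 0], [0.6157, -0.7880, 0], [0, 0, 1]]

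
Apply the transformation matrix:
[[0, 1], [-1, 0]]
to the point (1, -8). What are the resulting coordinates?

Matrix multiplication:
[[0, 1], [-1, 0]] × [1, -8]ᵀ
= [(0)(1) + (1)(-8), (-1)(1) + (0)(-8)]ᵀ
= [-8, -1]ᵀ
Result: (-8, -1)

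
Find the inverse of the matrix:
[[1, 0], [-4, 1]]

For [[a,b],[c,d]], inverse = (1/det)·[[d,-b],[-c,a]]
det = (1)(1) - (0)(-4) = 1 - 0 = 1
Inverse = [[1, 0], [4, 1]]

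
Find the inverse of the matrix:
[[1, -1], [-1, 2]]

For [[a,b],[c,d]], inverse = (1/det)·[[d,-b],[-c,a]]
det = (1)(2) - (-1)(-1) = 2 - 1 = 1
Inverse = [[2, 1], [1, 1]]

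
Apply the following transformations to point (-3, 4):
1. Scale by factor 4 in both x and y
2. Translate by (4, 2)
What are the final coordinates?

Step 1: Scale (-3, 4) by 4 → (-12, 16)
Step 2: Translate by (4, 2) → (-8, 18)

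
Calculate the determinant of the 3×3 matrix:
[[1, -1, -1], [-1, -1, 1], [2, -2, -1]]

Expansion along first row:
det = 1·det([[-1,1],[-2,-1]]) - -1·det([[-1,1],[2,-1]]) + -1·det([[-1,-1],[2,-2]])
    = 1·(-1·-1 - 1·-2) - -1·(-1·-1 - 1·2) + -1·(-1·-2 - -1·2)
    = 1·3 - -1·-1 + -1·4
    = 3 + -1 + -4 = -2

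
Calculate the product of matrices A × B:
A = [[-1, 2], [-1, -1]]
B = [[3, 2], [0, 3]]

Matrix multiplication:
C[0][0] = -1×3 + 2×0 = -3
C[0][1] = -1×2 + 2×3 = 4
C[1][0] = -1×3 + -1×0 = -3
C[1][1] = -1×2 + -1×3 = -5
Result: [[-3, 4], [-3, -5]]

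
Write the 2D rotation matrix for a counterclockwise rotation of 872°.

Rotation matrix formula: [[cos θ, -sin θ], [sin θ, cos θ]]
For θ = 872°:
cos(872°) = -0.8829
sin(872°) = 0.4695
Result: [[-0.8829, -0.4695], [0.4695, -0.8829]]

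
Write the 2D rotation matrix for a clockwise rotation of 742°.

Rotation matrix formula: [[cos θ, -sin θ], [sin θ, cos θ]]
A clockwise rotation by 742° is equivalent to a counterclockwise rotation by -742°.
For θ = -742°:
cos(-742°) = 0.9272
sin(-742°) = -0.3746
Result: [[0.9272, 0.3746], [-0.3746, 0.9272]]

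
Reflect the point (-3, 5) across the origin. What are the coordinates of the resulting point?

Reflection across origin: (-3, 5) → (3, -5)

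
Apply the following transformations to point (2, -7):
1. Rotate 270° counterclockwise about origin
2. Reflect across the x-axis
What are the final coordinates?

Step 1: Rotate 270° → (-7, -2)
Step 2: Reflect across x-axis → (-7, 2)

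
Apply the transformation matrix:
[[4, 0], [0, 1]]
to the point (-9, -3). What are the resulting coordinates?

Matrix multiplication:
[[4, 0], [0, 1]] × [-9, -3]ᵀ
= [(4)(-9) + (0)(-3), (0)(-9) + (1)(-3)]ᵀ
= [-36, -3]ᵀ
Result: (-36, -3)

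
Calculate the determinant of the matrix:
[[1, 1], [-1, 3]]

For a 2×2 matrix [[a, b], [c, d]], det = ad - bc
det = (1)(3) - (1)(-1) = 3 - -1 = 4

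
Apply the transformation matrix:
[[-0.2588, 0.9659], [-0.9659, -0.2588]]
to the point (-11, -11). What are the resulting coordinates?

Matrix multiplication:
[[-0.2588, 0.9659], [-0.9659, -0.2588]] × [-11, -11]ᵀ
= [(-0.2588)(-11) + (0.9659)(-11), (-0.9659)(-11) + (-0.2588)(-11)]ᵀ
= [-7.7781, 13.4717]ᵀ
Result: (-7.7781, 13.4717)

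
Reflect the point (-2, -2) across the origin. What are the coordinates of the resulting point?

Reflection across origin: (-2, -2) → (2, 2)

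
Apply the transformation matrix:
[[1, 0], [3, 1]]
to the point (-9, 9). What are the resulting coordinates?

Matrix multiplication:
[[1, 0], [3, 1]] × [-9, 9]ᵀ
= [(1)(-9) + (0)(9), (3)(-9) + (1)(9)]ᵀ
= [-9, -18]ᵀ
Result: (-9, -18)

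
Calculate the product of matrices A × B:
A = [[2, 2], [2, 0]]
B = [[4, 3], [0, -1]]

Matrix multiplication:
C[0][0] = 2×4 + 2×0 = 8
C[0][1] = 2×3 + 2×-1 = 4
C[1][0] = 2×4 + 0×0 = 8
C[1][1] = 2×3 + 0×-1 = 6
Result: [[8, 4], [8, 6]]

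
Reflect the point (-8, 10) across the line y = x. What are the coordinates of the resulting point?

Reflection across line y = x: (-8, 10) → (10, -8)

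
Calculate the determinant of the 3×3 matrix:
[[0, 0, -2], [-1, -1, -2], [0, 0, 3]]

Expansion along first row:
det = 0·det([[-1,-2],[0,3]]) - 0·det([[-1,-2],[0,3]]) + -2·det([[-1,-1],[0,0]])
    = 0·(-1·3 - -2·0) - 0·(-1·3 - -2·0) + -2·(-1·0 - -1·0)
    = 0·-3 - 0·-3 + -2·0
    = 0 + 0 + 0 = 0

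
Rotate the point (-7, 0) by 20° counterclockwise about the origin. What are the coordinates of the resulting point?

Rotation matrix for 20°: [[cos 20°, -sin 20°], [sin 20°, cos 20°]] ≈ [[0.939693, -0.342020], [0.342020, 0.939693]]
[[0.939693, -0.342020], [0.342020, 0.939693]] × [-7, 0]ᵀ ≈ [-6.5778, -2.3941]ᵀ
Result: (-6.5778, -2.3941)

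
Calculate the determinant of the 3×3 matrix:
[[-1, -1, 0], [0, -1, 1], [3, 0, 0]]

Expansion along first row:
det = -1·det([[-1,1],[0,0]]) - -1·det([[0,1],[3,0]]) + 0·det([[0,-1],[3,0]])
    = -1·(-1·0 - 1·0) - -1·(0·0 - 1·3) + 0·(0·0 - -1·3)
    = -1·0 - -1·-3 + 0·3
    = 0 + -3 + 0 = -3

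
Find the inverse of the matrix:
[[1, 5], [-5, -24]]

For [[a,b],[c,d]], inverse = (1/det)·[[d,-b],[-c,a]]
det = (1)(-24) - (5)(-5) = -24 - -25 = 1
Inverse = [[-24, -5], [5, 1]]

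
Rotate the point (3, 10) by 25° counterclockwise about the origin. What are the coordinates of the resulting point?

Rotation matrix for 25°: [[cos 25°, -sin 25°], [sin 25°, cos 25°]] ≈ [[0.906308, -0.422618], [0.422618, 0.906308]]
[[0.906308, -0.422618], [0.422618, 0.906308]] × [3, 10]ᵀ ≈ [-1.5073, 10.3309]ᵀ
Result: (-1.5073, 10.3309)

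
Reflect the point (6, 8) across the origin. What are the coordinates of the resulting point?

Reflection across origin: (6, 8) → (-6, -8)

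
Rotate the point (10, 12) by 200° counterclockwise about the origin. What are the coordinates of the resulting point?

Rotation matrix for 200°: [[cos 200°, -sin 200°], [sin 200°, cos 200°]] ≈ [[-0.939693, 0.342020], [-0.342020, -0.939693]]
[[-0.939693, 0.342020], [-0.342020, -0.939693]] × [10, 12]ᵀ ≈ [-5.2927, -14.6965]ᵀ
Result: (-5.2927, -14.6965)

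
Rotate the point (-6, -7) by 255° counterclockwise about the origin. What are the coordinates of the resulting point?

Rotation matrix for 255°: [[cos 255°, -sin 255°], [sin 255°, cos 255°]] ≈ [[-0.258819, 0.965926], [-0.965926, -0.258819]]
[[-0.258819, 0.965926], [-0.965926, -0.258819]] × [-6, -7]ᵀ ≈ [-5.2086, 7.6073]ᵀ
Result: (-5.2086, 7.6073)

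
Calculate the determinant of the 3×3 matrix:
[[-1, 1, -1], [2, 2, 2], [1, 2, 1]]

Expansion along first row:
det = -1·det([[2,2],[2,1]]) - 1·det([[2,2],[1,1]]) + -1·det([[2,2],[1,2]])
    = -1·(2·1 - 2·2) - 1·(2·1 - 2·1) + -1·(2·2 - 2·1)
    = -1·-2 - 1·0 + -1·2
    = 2 + 0 + -2 = 0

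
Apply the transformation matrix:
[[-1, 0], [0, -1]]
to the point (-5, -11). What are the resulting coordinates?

Matrix multiplication:
[[-1, 0], [0, -1]] × [-5, -11]ᵀ
= [(-1)(-5) + (0)(-11), (0)(-5) + (-1)(-11)]ᵀ
= [5, 11]ᵀ
Result: (5, 11)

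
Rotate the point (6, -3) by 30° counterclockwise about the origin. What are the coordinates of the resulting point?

Rotation matrix for 30°: [[cos 30°, -sin 30°], [sin 30°, cos 30°]] ≈ [[0.866025, -0.500000], [0.500000, 0.866025]]
[[0.866025, -0.500000], [0.500000, 0.866025]] × [6, -3]ᵀ ≈ [6.6962, 0.4019]ᵀ
Result: (6.6962, 0.4019)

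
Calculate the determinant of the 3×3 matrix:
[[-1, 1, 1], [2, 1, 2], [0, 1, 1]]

Expansion along first row:
det = -1·det([[1,2],[1,1]]) - 1·det([[2,2],[0,1]]) + 1·det([[2,1],[0,1]])
    = -1·(1·1 - 2·1) - 1·(2·1 - 2·0) + 1·(2·1 - 1·0)
    = -1·-1 - 1·2 + 1·2
    = 1 + -2 + 2 = 1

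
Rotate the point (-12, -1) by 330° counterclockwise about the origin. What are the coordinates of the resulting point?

Rotation matrix for 330°: [[cos 330°, -sin 330°], [sin 330°, cos 330°]] ≈ [[0.866025, 0.500000], [-0.500000, 0.866025]]
[[0.866025, 0.500000], [-0.500000, 0.866025]] × [-12, -1]ᵀ ≈ [-10.8923, 5.1340]ᵀ
Result: (-10.8923, 5.1340)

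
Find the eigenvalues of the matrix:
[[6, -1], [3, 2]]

Characteristic equation: det(A - λI) = 0
λ² - (trace)λ + (det) = 0
trace = 6 + 2 = 8, det = (6)(2) - (-1)(3) = 15
λ² - (8)λ + (15) = 0
λ = (8 ± √((8)² - 4·(15))) / 2 = (8 ± √4) / 2
Solving: λ = 3, 5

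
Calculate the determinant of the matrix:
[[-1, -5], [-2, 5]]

For a 2×2 matrix [[a, b], [c, d]], det = ad - bc
det = (-1)(5) - (-5)(-2) = -5 - 10 = -15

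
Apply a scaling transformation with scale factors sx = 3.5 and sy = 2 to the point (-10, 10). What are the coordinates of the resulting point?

Scaling matrix:
[[3.50, 0], [0, 2]]
Result: (-10 × 3.5, 10 × 2) = (-35, 20)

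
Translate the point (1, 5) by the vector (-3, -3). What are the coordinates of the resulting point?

Translation by (-3, -3) (homogeneous matrix [[1, 0, -3], [0, 1, -3], [0, 0, 1]]):
x' = 1 + -3 = -2
y' = 5 + -3 = 2
Result: (-2, 2)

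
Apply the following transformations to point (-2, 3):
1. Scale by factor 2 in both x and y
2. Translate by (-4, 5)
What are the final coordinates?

Step 1: Scale (-2, 3) by 2 → (-4, 6)
Step 2: Translate by (-4, 5) → (-8, 11)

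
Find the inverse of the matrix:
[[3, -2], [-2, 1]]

For [[a,b],[c,d]], inverse = (1/det)·[[d,-b],[-c,a]]
det = (3)(1) - (-2)(-2) = 3 - 4 = -1
Inverse = (1/-1)·[[1, 2], [2, 3]]
= [[-1, -2], [-2, -3]]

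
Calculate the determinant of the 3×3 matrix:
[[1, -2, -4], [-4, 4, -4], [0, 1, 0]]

Expansion along first row:
det = 1·det([[4,-4],[1,0]]) - -2·det([[-4,-4],[0,0]]) + -4·det([[-4,4],[0,1]])
    = 1·(4·0 - -4·1) - -2·(-4·0 - -4·0) + -4·(-4·1 - 4·0)
    = 1·4 - -2·0 + -4·-4
    = 4 + 0 + 16 = 20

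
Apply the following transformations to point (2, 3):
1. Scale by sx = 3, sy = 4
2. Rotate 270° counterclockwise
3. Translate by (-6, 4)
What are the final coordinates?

Step 1: Scale → (6, 12)
Step 2: Rotate 270° → (12, -6)
Step 3: Translate → (6, -2)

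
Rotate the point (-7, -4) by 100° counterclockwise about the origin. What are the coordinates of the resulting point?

Rotation matrix for 100°: [[cos 100°, -sin 100°], [sin 100°, cos 100°]] ≈ [[-0.173648, -0.984808], [0.984808, -0.173648]]
[[-0.173648, -0.984808], [0.984808, -0.173648]] × [-7, -4]ᵀ ≈ [5.1548, -6.1991]ᵀ
Result: (5.1548, -6.1991)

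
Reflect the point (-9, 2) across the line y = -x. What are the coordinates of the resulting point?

Reflection across line y = -x: (-9, 2) → (-2, 9)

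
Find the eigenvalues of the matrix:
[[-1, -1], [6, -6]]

Characteristic equation: det(A - λI) = 0
λ² - (trace)λ + (det) = 0
trace = -1 + -6 = -7, det = (-1)(-6) - (-1)(6) = 12
λ² - (-7)λ + (12) = 0
λ = (-7 ± √((-7)² - 4·(12))) / 2 = (-7 ± √1) / 2
Solving: λ = -4, -3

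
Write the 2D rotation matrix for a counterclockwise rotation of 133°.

Rotation matrix formula: [[cos θ, -sin θ], [sin θ, cos θ]]
For θ = 133°:
cos(133°) = -0.6820
sin(133°) = 0.7314
Result: [[-0.6820, -0.7314], [0.7314, -0.6820]]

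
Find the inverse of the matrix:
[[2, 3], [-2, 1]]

For [[a,b],[c,d]], inverse = (1/det)·[[d,-b],[-c,a]]
det = (2)(1) - (3)(-2) = 2 - -6 = 8
Inverse = (1/8)·[[1, -3], [2, 2]]
= [[1/8, -3/8], [1/4, 1/4]]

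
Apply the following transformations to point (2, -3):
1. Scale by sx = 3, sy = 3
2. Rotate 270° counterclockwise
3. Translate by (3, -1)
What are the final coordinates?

Step 1: Scale → (6, -9)
Step 2: Rotate 270° → (-9, -6)
Step 3: Translate → (-6, -7)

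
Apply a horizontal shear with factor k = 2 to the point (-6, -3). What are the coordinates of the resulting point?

Shear matrix for horizontal shear with factor k = 2:
[[1, 2], [0, 1]]
Result: (-6, -3) → (-12, -3)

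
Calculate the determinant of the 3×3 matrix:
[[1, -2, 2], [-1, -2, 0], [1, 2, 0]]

Expansion along first row:
det = 1·det([[-2,0],[2,0]]) - -2·det([[-1,0],[1,0]]) + 2·det([[-1,-2],[1,2]])
    = 1·(-2·0 - 0·2) - -2·(-1·0 - 0·1) + 2·(-1·2 - -2·1)
    = 1·0 - -2·0 + 2·0
    = 0 + 0 + 0 = 0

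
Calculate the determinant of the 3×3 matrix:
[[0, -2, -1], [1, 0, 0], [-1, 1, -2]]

Expansion along first row:
det = 0·det([[0,0],[1,-2]]) - -2·det([[1,0],[-1,-2]]) + -1·det([[1,0],[-1,1]])
    = 0·(0·-2 - 0·1) - -2·(1·-2 - 0·-1) + -1·(1·1 - 0·-1)
    = 0·0 - -2·-2 + -1·1
    = 0 + -4 + -1 = -5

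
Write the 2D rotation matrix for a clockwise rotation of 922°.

Rotation matrix formula: [[cos θ, -sin θ], [sin θ, cos θ]]
A clockwise rotation by 922° is equivalent to a counterclockwise rotation by -922°.
For θ = -922°:
cos(-922°) = -0.9272
sin(-922°) = 0.3746
Result: [[-0.9272, -0.3746], [0.3746, -0.9272]]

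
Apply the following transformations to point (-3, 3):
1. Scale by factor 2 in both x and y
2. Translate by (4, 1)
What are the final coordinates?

Step 1: Scale (-3, 3) by 2 → (-6, 6)
Step 2: Translate by (4, 1) → (-2, 7)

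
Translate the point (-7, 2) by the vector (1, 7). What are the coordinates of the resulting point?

Translation by (1, 7) (homogeneous matrix [[1, 0, 1], [0, 1, 7], [0, 0, 1]]):
x' = -7 + 1 = -6
y' = 2 + 7 = 9
Result: (-6, 9)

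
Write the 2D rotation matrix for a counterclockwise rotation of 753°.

Rotation matrix formula: [[cos θ, -sin θ], [sin θ, cos θ]]
For θ = 753°:
cos(753°) = 0.8387
sin(753°) = 0.5446
Result: [[0.8387, -0.5446], [0.5446, 0.8387]]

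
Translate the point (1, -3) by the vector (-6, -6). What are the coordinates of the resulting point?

Translation by (-6, -6) (homogeneous matrix [[1, 0, -6], [0, 1, -6], [0, 0, 1]]):
x' = 1 + -6 = -5
y' = -3 + -6 = -9
Result: (-5, -9)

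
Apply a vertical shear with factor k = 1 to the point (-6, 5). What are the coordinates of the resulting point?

Shear matrix for vertical shear with factor k = 1:
[[1, 0], [1, 1]]
Result: (-6, 5) → (-6, -1)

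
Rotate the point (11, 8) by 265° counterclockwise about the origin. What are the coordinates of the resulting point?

Rotation matrix for 265°: [[cos 265°, -sin 265°], [sin 265°, cos 265°]] ≈ [[-0.087156, 0.996195], [-0.996195, -0.087156]]
[[-0.087156, 0.996195], [-0.996195, -0.087156]] × [11, 8]ᵀ ≈ [7.0108, -11.6554]ᵀ
Result: (7.0108, -11.6554)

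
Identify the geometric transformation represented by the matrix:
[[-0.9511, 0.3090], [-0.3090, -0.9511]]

This matrix represents: rotation by 198° counterclockwise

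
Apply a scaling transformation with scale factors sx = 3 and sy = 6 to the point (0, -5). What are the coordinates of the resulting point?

Scaling matrix:
[[3, 0], [0, 6]]
Result: (0 × 3, -5 × 6) = (0, -30)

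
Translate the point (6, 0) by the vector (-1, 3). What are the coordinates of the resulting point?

Translation by (-1, 3) (homogeneous matrix [[1, 0, -1], [0, 1, 3], [0, 0, 1]]):
x' = 6 + -1 = 5
y' = 0 + 3 = 3
Result: (5, 3)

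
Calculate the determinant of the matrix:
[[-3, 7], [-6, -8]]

For a 2×2 matrix [[a, b], [c, d]], det = ad - bc
det = (-3)(-8) - (7)(-6) = 24 - -42 = 66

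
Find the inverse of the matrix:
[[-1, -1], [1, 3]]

For [[a,b],[c,d]], inverse = (1/det)·[[d,-b],[-c,a]]
det = (-1)(3) - (-1)(1) = -3 - -1 = -2
Inverse = (1/-2)·[[3, 1], [-1, -1]]
= [[-3/2, -1/2], [1/2, 1/2]]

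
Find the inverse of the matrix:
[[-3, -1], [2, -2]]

For [[a,b],[c,d]], inverse = (1/det)·[[d,-b],[-c,a]]
det = (-3)(-2) - (-1)(2) = 6 - -2 = 8
Inverse = (1/8)·[[-2, 1], [-2, -3]]
= [[-1/4, 1/8], [-1/4, -3/8]]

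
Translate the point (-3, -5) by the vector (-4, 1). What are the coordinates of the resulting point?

Translation by (-4, 1) (homogeneous matrix [[1, 0, -4], [0, 1, 1], [0, 0, 1]]):
x' = -3 + -4 = -7
y' = -5 + 1 = -4
Result: (-7, -4)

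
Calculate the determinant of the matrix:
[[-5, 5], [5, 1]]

For a 2×2 matrix [[a, b], [c, d]], det = ad - bc
det = (-5)(1) - (5)(5) = -5 - 25 = -30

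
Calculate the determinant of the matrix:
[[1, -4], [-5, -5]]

For a 2×2 matrix [[a, b], [c, d]], det = ad - bc
det = (1)(-5) - (-4)(-5) = -5 - 20 = -25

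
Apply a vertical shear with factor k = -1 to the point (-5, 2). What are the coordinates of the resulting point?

Shear matrix for vertical shear with factor k = -1:
[[1, 0], [-1, 1]]
Result: (-5, 2) → (-5, 7)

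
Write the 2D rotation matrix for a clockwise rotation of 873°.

Rotation matrix formula: [[cos θ, -sin θ], [sin θ, cos θ]]
A clockwise rotation by 873° is equivalent to a counterclockwise rotation by -873°.
For θ = -873°:
cos(-873°) = -0.8910
sin(-873°) = -0.4540
Result: [[-0.8910, 0.4540], [-0.4540, -0.8910]]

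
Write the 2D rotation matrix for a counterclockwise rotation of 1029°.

Rotation matrix formula: [[cos θ, -sin θ], [sin θ, cos θ]]
For θ = 1029°:
cos(1029°) = 0.6293
sin(1029°) = -0.7771
Result: [[0.6293, 0.7771], [-0.7771, 0.6293]]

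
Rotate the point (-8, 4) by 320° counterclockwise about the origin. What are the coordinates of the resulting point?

Rotation matrix for 320°: [[cos 320°, -sin 320°], [sin 320°, cos 320°]] ≈ [[0.766044, 0.642788], [-0.642788, 0.766044]]
[[0.766044, 0.642788], [-0.642788, 0.766044]] × [-8, 4]ᵀ ≈ [-3.5572, 8.2065]ᵀ
Result: (-3.5572, 8.2065)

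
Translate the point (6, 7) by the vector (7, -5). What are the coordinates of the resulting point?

Translation by (7, -5) (homogeneous matrix [[1, 0, 7], [0, 1, -5], [0, 0, 1]]):
x' = 6 + 7 = 13
y' = 7 + -5 = 2
Result: (13, 2)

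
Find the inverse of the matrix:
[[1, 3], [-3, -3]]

For [[a,b],[c,d]], inverse = (1/det)·[[d,-b],[-c,a]]
det = (1)(-3) - (3)(-3) = -3 - -9 = 6
Inverse = (1/6)·[[-3, -3], [3, 1]]
= [[-1/2, -1/2], [1/2, 1/6]]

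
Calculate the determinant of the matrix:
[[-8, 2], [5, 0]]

For a 2×2 matrix [[a, b], [c, d]], det = ad - bc
det = (-8)(0) - (2)(5) = 0 - 10 = -10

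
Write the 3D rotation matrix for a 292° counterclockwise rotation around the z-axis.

Rotation matrix for counterclockwise 292° around z-axis:
cos(292°) = 0.3746, sin(292°) = -0.9272
Result: [[0.3746, 0.9272, 0], [-0.9272, 0.3746, 0], [0, 0, 1]]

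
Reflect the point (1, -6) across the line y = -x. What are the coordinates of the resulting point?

Reflection across line y = -x: (1, -6) → (6, -1)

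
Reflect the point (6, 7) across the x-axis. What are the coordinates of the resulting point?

Reflection across x-axis: (6, 7) → (6, -7)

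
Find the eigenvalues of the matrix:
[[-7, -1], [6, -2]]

Characteristic equation: det(A - λI) = 0
λ² - (trace)λ + (det) = 0
trace = -7 + -2 = -9, det = (-7)(-2) - (-1)(6) = 20
λ² - (-9)λ + (20) = 0
λ = (-9 ± √((-9)² - 4·(20))) / 2 = (-9 ± √1) / 2
Solving: λ = -5, -4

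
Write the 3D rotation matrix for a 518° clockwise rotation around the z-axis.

Rotation matrix for clockwise 518° around z-axis:
A clockwise rotation by 518° is a counterclockwise rotation by -518°.
cos(-518°) = -0.9272, sin(-518°) = -0.3746
Result: [[-0.9272, 0.3746, 0], [-0.3746, -0.9272, 0], [0, 0, 1]]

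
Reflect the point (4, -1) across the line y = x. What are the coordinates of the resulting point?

Reflection across line y = x: (4, -1) → (-1, 4)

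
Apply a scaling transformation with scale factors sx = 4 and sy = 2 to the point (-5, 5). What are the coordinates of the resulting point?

Scaling matrix:
[[4, 0], [0, 2]]
Result: (-5 × 4, 5 × 2) = (-20, 10)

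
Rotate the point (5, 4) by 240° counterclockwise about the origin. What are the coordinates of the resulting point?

Rotation matrix for 240°: [[cos 240°, -sin 240°], [sin 240°, cos 240°]] ≈ [[-0.500000, 0.866025], [-0.866025, -0.500000]]
[[-0.500000, 0.866025], [-0.866025, -0.500000]] × [5, 4]ᵀ ≈ [0.9641, -6.3301]ᵀ
Result: (0.9641, -6.3301)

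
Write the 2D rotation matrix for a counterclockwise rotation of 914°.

Rotation matrix formula: [[cos θ, -sin θ], [sin θ, cos θ]]
For θ = 914°:
cos(914°) = -0.9703
sin(914°) = -0.2419
Result: [[-0.9703, 0.2419], [-0.2419, -0.9703]]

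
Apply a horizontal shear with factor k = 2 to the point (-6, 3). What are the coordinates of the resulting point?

Shear matrix for horizontal shear with factor k = 2:
[[1, 2], [0, 1]]
Result: (-6, 3) → (0, 3)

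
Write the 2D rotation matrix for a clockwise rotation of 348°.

Rotation matrix formula: [[cos θ, -sin θ], [sin θ, cos θ]]
A clockwise rotation by 348° is equivalent to a counterclockwise rotation by -348°.
For θ = -348°:
cos(-348°) = 0.9781
sin(-348°) = 0.2079
Result: [[0.9781, -0.2079], [0.2079, 0.9781]]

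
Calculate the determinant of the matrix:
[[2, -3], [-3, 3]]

For a 2×2 matrix [[a, b], [c, d]], det = ad - bc
det = (2)(3) - (-3)(-3) = 6 - 9 = -3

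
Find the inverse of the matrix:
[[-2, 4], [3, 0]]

For [[a,b],[c,d]], inverse = (1/det)·[[d,-b],[-c,a]]
det = (-2)(0) - (4)(3) = 0 - 12 = -12
Inverse = (1/-12)·[[0, -4], [-3, -2]]
= [[0, 1/3], [1/4, 1/6]]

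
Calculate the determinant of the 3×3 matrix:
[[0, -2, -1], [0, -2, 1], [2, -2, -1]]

Expansion along first row:
det = 0·det([[-2,1],[-2,-1]]) - -2·det([[0,1],[2,-1]]) + -1·det([[0,-2],[2,-2]])
    = 0·(-2·-1 - 1·-2) - -2·(0·-1 - 1·2) + -1·(0·-2 - -2·2)
    = 0·4 - -2·-2 + -1·4
    = 0 + -4 + -4 = -8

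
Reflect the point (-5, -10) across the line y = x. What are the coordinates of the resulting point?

Reflection across line y = x: (-5, -10) → (-10, -5)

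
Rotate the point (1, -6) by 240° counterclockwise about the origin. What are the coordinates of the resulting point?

Rotation matrix for 240°: [[cos 240°, -sin 240°], [sin 240°, cos 240°]] ≈ [[-0.500000, 0.866025], [-0.866025, -0.500000]]
[[-0.500000, 0.866025], [-0.866025, -0.500000]] × [1, -6]ᵀ ≈ [-5.6962, 2.1340]ᵀ
Result: (-5.6962, 2.1340)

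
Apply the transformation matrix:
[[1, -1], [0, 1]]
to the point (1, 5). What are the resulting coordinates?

Matrix multiplication:
[[1, -1], [0, 1]] × [1, 5]ᵀ
= [(1)(1) + (-1)(5), (0)(1) + (1)(5)]ᵀ
= [-4, 5]ᵀ
Result: (-4, 5)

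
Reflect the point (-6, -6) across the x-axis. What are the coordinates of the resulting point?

Reflection across x-axis: (-6, -6) → (-6, 6)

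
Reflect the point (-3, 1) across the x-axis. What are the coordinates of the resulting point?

Reflection across x-axis: (-3, 1) → (-3, -1)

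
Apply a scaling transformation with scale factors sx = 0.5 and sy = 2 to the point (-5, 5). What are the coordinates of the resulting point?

Scaling matrix:
[[0.50, 0], [0, 2]]
Result: (-5 × 0.5, 5 × 2) = (-2.5, 10)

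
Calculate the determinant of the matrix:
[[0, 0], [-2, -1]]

For a 2×2 matrix [[a, b], [c, d]], det = ad - bc
det = (0)(-1) - (0)(-2) = 0 - 0 = 0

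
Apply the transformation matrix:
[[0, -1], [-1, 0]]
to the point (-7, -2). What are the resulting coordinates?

Matrix multiplication:
[[0, -1], [-1, 0]] × [-7, -2]ᵀ
= [(0)(-7) + (-1)(-2), (-1)(-7) + (0)(-2)]ᵀ
= [2, 7]ᵀ
Result: (2, 7)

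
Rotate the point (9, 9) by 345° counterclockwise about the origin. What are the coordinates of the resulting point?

Rotation matrix for 345°: [[cos 345°, -sin 345°], [sin 345°, cos 345°]] ≈ [[0.965926, 0.258819], [-0.258819, 0.965926]]
[[0.965926, 0.258819], [-0.258819, 0.965926]] × [9, 9]ᵀ ≈ [11.0227, 6.3640]ᵀ
Result: (11.0227, 6.3640)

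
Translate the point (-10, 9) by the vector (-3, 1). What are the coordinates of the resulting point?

Translation by (-3, 1) (homogeneous matrix [[1, 0, -3], [0, 1, 1], [0, 0, 1]]):
x' = -10 + -3 = -13
y' = 9 + 1 = 10
Result: (-13, 10)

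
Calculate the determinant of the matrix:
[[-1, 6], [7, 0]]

For a 2×2 matrix [[a, b], [c, d]], det = ad - bc
det = (-1)(0) - (6)(7) = 0 - 42 = -42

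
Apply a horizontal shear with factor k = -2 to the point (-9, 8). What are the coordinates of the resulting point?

Shear matrix for horizontal shear with factor k = -2:
[[1, -2], [0, 1]]
Result: (-9, 8) → (-25, 8)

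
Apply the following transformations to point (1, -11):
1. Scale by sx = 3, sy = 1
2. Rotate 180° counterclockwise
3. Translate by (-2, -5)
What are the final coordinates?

Step 1: Scale → (3, -11)
Step 2: Rotate 180° → (-3, 11)
Step 3: Translate → (-5, 6)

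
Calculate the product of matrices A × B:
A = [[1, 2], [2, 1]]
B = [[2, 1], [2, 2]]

Matrix multiplication:
C[0][0] = 1×2 + 2×2 = 6
C[0][1] = 1×1 + 2×2 = 5
C[1][0] = 2×2 + 1×2 = 6
C[1][1] = 2×1 + 1×2 = 4
Result: [[6, 5], [6, 4]]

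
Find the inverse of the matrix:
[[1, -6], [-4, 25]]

For [[a,b],[c,d]], inverse = (1/det)·[[d,-b],[-c,a]]
det = (1)(25) - (-6)(-4) = 25 - 24 = 1
Inverse = [[25, 6], [4, 1]]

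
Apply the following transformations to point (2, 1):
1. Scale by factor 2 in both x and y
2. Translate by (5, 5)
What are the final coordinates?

Step 1: Scale (2, 1) by 2 → (4, 2)
Step 2: Translate by (5, 5) → (9, 7)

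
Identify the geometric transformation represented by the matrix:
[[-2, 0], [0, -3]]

This matrix represents: non-uniform scaling by sx = -2, sy = -3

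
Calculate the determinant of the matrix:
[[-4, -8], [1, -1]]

For a 2×2 matrix [[a, b], [c, d]], det = ad - bc
det = (-4)(-1) - (-8)(1) = 4 - -8 = 12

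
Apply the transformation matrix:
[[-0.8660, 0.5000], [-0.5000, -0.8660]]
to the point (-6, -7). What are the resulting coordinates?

Matrix multiplication:
[[-0.8660, 0.5000], [-0.5000, -0.8660]] × [-6, -7]ᵀ
= [(-0.8660)(-6) + (0.5000)(-7), (-0.5000)(-6) + (-0.8660)(-7)]ᵀ
= [1.6960, 9.0620]ᵀ
Result: (1.6960, 9.0620)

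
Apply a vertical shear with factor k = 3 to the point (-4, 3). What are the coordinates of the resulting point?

Shear matrix for vertical shear with factor k = 3:
[[1, 0], [3, 1]]
Result: (-4, 3) → (-4, -9)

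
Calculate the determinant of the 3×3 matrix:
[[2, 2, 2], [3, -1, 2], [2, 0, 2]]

Expansion along first row:
det = 2·det([[-1,2],[0,2]]) - 2·det([[3,2],[2,2]]) + 2·det([[3,-1],[2,0]])
    = 2·(-1·2 - 2·0) - 2·(3·2 - 2·2) + 2·(3·0 - -1·2)
    = 2·-2 - 2·2 + 2·2
    = -4 + -4 + 4 = -4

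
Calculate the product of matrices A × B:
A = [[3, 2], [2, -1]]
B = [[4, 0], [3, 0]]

Matrix multiplication:
C[0][0] = 3×4 + 2×3 = 18
C[0][1] = 3×0 + 2×0 = 0
C[1][0] = 2×4 + -1×3 = 5
C[1][1] = 2×0 + -1×0 = 0
Result: [[18, 0], [5, 0]]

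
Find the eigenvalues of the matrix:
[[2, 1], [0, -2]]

Characteristic equation: det(A - λI) = 0
λ² - (trace)λ + (det) = 0
trace = 2 + -2 = 0, det = (2)(-2) - (1)(0) = -4
λ² - (0)λ + (-4) = 0
λ = (0 ± √((0)² - 4·(-4))) / 2 = (0 ± √16) / 2
Solving: λ = -2, 2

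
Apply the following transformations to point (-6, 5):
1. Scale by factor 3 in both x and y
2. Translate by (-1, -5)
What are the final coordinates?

Step 1: Scale (-6, 5) by 3 → (-18, 15)
Step 2: Translate by (-1, -5) → (-19, 10)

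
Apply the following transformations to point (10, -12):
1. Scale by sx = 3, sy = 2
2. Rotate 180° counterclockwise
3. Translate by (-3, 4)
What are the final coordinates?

Step 1: Scale → (30, -24)
Step 2: Rotate 180° → (-30, 24)
Step 3: Translate → (-33, 28)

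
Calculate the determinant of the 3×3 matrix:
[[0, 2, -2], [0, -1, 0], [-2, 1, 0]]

Expansion along first row:
det = 0·det([[-1,0],[1,0]]) - 2·det([[0,0],[-2,0]]) + -2·det([[0,-1],[-2,1]])
    = 0·(-1·0 - 0·1) - 2·(0·0 - 0·-2) + -2·(0·1 - -1·-2)
    = 0·0 - 2·0 + -2·-2
    = 0 + 0 + 4 = 4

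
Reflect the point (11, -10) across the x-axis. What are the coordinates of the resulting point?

Reflection across x-axis: (11, -10) → (11, 10)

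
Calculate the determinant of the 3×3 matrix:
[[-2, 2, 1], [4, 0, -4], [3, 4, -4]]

Expansion along first row:
det = -2·det([[0,-4],[4,-4]]) - 2·det([[4,-4],[3,-4]]) + 1·det([[4,0],[3,4]])
    = -2·(0·-4 - -4·4) - 2·(4·-4 - -4·3) + 1·(4·4 - 0·3)
    = -2·16 - 2·-4 + 1·16
    = -32 + 8 + 16 = -8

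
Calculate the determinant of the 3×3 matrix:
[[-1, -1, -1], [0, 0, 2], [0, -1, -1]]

Expansion along first row:
det = -1·det([[0,2],[-1,-1]]) - -1·det([[0,2],[0,-1]]) + -1·det([[0,0],[0,-1]])
    = -1·(0·-1 - 2·-1) - -1·(0·-1 - 2·0) + -1·(0·-1 - 0·0)
    = -1·2 - -1·0 + -1·0
    = -2 + 0 + 0 = -2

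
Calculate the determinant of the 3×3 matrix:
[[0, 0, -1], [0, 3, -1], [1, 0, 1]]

Expansion along first row:
det = 0·det([[3,-1],[0,1]]) - 0·det([[0,-1],[1,1]]) + -1·det([[0,3],[1,0]])
    = 0·(3·1 - -1·0) - 0·(0·1 - -1·1) + -1·(0·0 - 3·1)
    = 0·3 - 0·1 + -1·-3
    = 0 + 0 + 3 = 3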